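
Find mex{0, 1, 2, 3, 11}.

4

The values 0, 1, 2, 3 are all present; 4 is the first non-negative integer missing from the set.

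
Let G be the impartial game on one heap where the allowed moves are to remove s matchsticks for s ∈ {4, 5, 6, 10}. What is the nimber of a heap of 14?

0

Grundy values for subtraction set {4, 5, 6, 10}:
k:     0  1  2  3  4  5  6  7  8  9 10 11 12 13 14
g(k):  0  0  0  0  1  1  1  1  2  2  2  2  3  3  0
So g(14) = 0.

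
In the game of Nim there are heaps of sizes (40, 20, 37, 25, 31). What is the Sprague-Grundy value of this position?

31

Compute the nim-sum pairwise:
40 XOR 20 = 60
60 XOR 37 = 25
25 XOR 25 = 0
0 XOR 31 = 31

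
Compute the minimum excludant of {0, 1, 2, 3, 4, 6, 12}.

5

The values 0, 1, 2, 3, 4 are all present; 5 is the first non-negative integer missing from the set.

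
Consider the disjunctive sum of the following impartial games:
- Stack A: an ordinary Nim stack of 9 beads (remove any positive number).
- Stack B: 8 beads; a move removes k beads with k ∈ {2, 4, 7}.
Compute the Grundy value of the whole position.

8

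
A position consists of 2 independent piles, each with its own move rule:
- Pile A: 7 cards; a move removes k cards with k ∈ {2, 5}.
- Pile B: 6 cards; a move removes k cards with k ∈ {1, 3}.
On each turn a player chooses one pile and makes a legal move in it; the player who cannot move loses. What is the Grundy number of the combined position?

Grundy values for pile A (subtraction set {2, 5}):
g(0) = mex{} = 0
g(1) = mex{} = 0
g(2) = mex{0} = 1
g(3) = mex{0} = 1
g(4) = mex{1} = 0
g(5) = mex{0,1} = 2
g(6) = mex{0} = 1
g(7) = mex{1,2} = 0
So g(7) = 0.
Build the Grundy sequence for pile B with g(k) = mex{g(k−s) : s ∈ {1, 3}, s ≤ k}:
k:     0  1  2  3  4  5  6
g(k):  0  1  0  1  0  1  0
So g(6) = 0.
The value of a disjunctive sum is the nim-sum of the parts.
Combined value = 0 ⊕ 0 = 0.

0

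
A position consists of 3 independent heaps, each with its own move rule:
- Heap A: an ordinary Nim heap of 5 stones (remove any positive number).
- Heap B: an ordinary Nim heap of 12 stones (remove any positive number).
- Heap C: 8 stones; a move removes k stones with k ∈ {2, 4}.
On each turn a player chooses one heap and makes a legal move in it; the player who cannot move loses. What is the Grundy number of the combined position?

Heap A is a plain Nim heap of size 5, so its Grundy value is 5.
Heap B is a plain Nim heap of size 12, so its Grundy value is 12.
Build the Grundy sequence for heap C with g(k) = mex{g(k−s) : s ∈ {2, 4}, s ≤ k}:
k:     0  1  2  3  4  5  6  7  8
g(k):  0  0  1  1  2  2  0  0  1
So g(8) = 1.
The value of a disjunctive sum is the nim-sum of the parts.
Combined value = 5 XOR 12 XOR 1 = 8.

8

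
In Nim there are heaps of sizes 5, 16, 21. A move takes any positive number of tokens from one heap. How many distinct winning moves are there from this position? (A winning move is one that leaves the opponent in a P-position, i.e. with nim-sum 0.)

In binary:
  00101  (5)
  10000  (16)
  10101  (21)
  -----
  00000  (0)
The nim-sum is already 0, so every move leaves a nonzero nim-sum — there are no winning moves.

0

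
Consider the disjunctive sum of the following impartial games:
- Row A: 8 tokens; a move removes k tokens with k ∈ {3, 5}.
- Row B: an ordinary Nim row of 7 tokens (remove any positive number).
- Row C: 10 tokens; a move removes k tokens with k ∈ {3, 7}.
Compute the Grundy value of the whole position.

7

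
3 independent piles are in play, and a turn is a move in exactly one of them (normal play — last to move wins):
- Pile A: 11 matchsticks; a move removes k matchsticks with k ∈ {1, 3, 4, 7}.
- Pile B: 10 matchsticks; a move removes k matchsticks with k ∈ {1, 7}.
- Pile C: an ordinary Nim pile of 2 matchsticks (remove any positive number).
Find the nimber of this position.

3

Grundy values for pile A (subtraction set {1, 3, 4, 7}):
g(0) = mex{} = 0
g(1) = mex{0} = 1
g(2) = mex{1} = 0
g(3) = mex{0} = 1
g(4) = mex{0,1} = 2
g(5) = mex{0,1,2} = 3
g(6) = mex{0,1,3} = 2
g(7) = mex{0,1,2} = 3
g(8) = mex{1,2,3} = 0
g(9) = mex{0,2,3} = 1
g(10) = mex{1,2,3} = 0
g(11) = mex{0,2,3} = 1
So g(11) = 1.
Grundy values for pile B (subtraction set {1, 7}):
g(0) = mex{} = 0
g(1) = mex{0} = 1
g(2) = mex{1} = 0
g(3) = mex{0} = 1
g(4) = mex{1} = 0
g(5) = mex{0} = 1
g(6) = mex{1} = 0
g(7) = mex{0} = 1
g(8) = mex{1} = 0
g(9) = mex{0} = 1
g(10) = mex{1} = 0
So g(10) = 0.
Pile C is a plain Nim pile of size 2, so its Grundy value is 2.
By the Sprague-Grundy theorem, the Grundy value of a sum of independent games is the XOR of the component values.
Combined value = 1 ⊕ 0 ⊕ 2 = 3.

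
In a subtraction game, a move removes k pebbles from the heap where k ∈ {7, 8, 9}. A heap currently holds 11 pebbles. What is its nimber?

1

Compute g(0), g(1), … for moves {7, 8, 9}:
k:     0  1  2  3  4  5  6  7  8  9 10 11
g(k):  0  0  0  0  0  0  0  1  1  1  1  1
So g(11) = 1.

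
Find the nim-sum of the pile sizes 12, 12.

Compute the nim-sum pairwise:
12 ⊕ 12 = 0

0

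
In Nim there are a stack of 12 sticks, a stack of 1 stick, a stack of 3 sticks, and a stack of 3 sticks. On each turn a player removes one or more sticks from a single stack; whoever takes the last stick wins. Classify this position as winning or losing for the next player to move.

Winning position

Bitwise XOR of the heap sizes:
  1100  (12)
  0001  (1)
  0011  (3)
  0011  (3)
  ----
  1101  (13)
The nim-sum is 13 ≠ 0, so this is an N-position: the player to move can win.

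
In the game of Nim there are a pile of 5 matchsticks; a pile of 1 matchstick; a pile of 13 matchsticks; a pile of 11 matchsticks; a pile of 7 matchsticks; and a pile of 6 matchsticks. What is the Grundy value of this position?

3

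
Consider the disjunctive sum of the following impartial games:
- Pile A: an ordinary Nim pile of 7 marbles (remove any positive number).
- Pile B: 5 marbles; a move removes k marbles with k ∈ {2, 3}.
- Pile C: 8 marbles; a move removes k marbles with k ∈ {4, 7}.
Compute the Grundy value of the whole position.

5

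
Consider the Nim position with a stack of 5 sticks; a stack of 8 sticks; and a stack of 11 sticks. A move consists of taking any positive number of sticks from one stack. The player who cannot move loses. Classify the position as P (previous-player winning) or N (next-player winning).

N-position

In binary:
  0101  (5)
  1000  (8)
  1011  (11)
  ----
  0110  (6)
The nim-sum is 6 ≠ 0, so this is an N-position: the player to move can win.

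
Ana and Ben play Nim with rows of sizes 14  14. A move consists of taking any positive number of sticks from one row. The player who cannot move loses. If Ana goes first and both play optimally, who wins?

Ben wins

Write each in binary and XOR column by column:
  1110  (14)
  1110  (14)
  ----
  0000  (0)
The nim-sum is 0, so this is a P-position: the player to move is in a losing position under optimal play; Ana is about to move from it and so loses — Ben wins.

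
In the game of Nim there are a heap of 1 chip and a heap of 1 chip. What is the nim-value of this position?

Nim-sum: 1 ⊕ 1 = 0.

0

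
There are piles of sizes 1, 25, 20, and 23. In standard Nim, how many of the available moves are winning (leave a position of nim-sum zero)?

3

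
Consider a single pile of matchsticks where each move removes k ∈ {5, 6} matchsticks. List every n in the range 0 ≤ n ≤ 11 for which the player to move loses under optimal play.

0, 1, 2, 3, 4, 11

Compute g(0), g(1), … for moves {5, 6}:
k:     0  1  2  3  4  5  6  7  8  9 10 11
g(k):  0  0  0  0  0  1  1  1  1  1  2  0
The P-positions (g = 0) in 0..11 are 0, 1, 2, 3, 4, 11.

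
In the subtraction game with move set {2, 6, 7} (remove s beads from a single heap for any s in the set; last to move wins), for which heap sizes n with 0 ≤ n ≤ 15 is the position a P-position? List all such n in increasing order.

0, 1, 4, 5, 9, 13, 14

Compute g(0), g(1), … for moves {2, 6, 7}:
k:     0  1  2  3  4  5  6  7  8  9 10 11 12 13 14 15
g(k):  0  0  1  1  0  0  1  1  2  0  3  1  2  0  0  1
The P-positions (g = 0) in 0..15 are 0, 1, 4, 5, 9, 13, 14.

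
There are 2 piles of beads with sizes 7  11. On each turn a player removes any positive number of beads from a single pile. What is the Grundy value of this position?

12

Nim-sum: 7 XOR 11 = 12.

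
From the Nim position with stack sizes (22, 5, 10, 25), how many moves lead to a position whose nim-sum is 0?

0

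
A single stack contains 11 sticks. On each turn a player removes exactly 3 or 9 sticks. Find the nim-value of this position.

1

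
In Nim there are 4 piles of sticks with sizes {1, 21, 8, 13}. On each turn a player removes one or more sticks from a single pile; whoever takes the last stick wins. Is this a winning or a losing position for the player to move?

Nim-sum: 1 ⊕ 21 ⊕ 8 ⊕ 13 = 17.
The nim-sum is 17 ≠ 0, so this is an N-position: the player to move can win.

Winning position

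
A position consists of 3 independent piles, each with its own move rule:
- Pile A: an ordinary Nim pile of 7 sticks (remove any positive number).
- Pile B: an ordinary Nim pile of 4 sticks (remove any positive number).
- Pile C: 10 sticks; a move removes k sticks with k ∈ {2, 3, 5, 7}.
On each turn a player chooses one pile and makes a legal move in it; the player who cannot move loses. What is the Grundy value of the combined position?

3

Pile A is a plain Nim pile of size 7, so its Grundy value is 7.
Pile B is a plain Nim pile of size 4, so its Grundy value is 4.
For pile C, compute g(0), g(1), … with moves {2, 3, 5, 7}:
k:     0  1  2  3  4  5  6  7  8  9 10
g(k):  0  0  1  1  2  2  3  3  4  0  0
So g(10) = 0.
The value of a disjunctive sum is the nim-sum of the parts.
Combined value = 7 ⊕ 4 ⊕ 0 = 3.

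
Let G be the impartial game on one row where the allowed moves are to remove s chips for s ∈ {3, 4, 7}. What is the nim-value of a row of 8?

2

Compute g(0), g(1), … for moves {3, 4, 7}:
g(0) = mex{} = 0
g(1) = mex{} = 0
g(2) = mex{} = 0
g(3) = mex{0} = 1
g(4) = mex{0} = 1
g(5) = mex{0} = 1
g(6) = mex{0,1} = 2
g(7) = mex{0,1} = 2
g(8) = mex{0,1} = 2
So g(8) = 2.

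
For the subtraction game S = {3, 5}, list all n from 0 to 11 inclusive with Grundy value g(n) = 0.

0, 1, 2, 8, 9, 10

Grundy values for subtraction set {3, 5}:
g(0) = mex{} = 0
g(1) = mex{} = 0
g(2) = mex{} = 0
g(3) = mex{0} = 1
g(4) = mex{0} = 1
g(5) = mex{0} = 1
g(6) = mex{0,1} = 2
g(7) = mex{0,1} = 2
g(8) = mex{1} = 0
g(9) = mex{1,2} = 0
g(10) = mex{1,2} = 0
g(11) = mex{0,2} = 1
The P-positions (g = 0) in 0..11 are 0, 1, 2, 8, 9, 10.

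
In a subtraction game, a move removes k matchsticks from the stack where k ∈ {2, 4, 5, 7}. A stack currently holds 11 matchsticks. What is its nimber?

1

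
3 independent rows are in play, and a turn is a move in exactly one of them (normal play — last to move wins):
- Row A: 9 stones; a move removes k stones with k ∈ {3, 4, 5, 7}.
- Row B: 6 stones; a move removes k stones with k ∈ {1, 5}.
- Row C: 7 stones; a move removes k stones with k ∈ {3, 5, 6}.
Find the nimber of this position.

1

Build the Grundy sequence for row A with g(k) = mex{g(k−s) : s ∈ {3, 4, 5, 7}, s ≤ k}:
k:     0  1  2  3  4  5  6  7  8  9
g(k):  0  0  0  1  1  1  2  2  2  3
So g(9) = 3.
Build the Grundy sequence for row B with g(k) = mex{g(k−s) : s ∈ {1, 5}, s ≤ k}:
k:     0  1  2  3  4  5  6
g(k):  0  1  0  1  0  1  0
So g(6) = 0.
For row C, compute g(0), g(1), … with moves {3, 5, 6}:
g(0) = mex{} = 0
g(1) = mex{} = 0
g(2) = mex{} = 0
g(3) = mex{0} = 1
g(4) = mex{0} = 1
g(5) = mex{0} = 1
g(6) = mex{0,1} = 2
g(7) = mex{0,1} = 2
So g(7) = 2.
By the Sprague-Grundy theorem, the Grundy value of a sum of independent games is the XOR of the component values.
Combined value = 3 ⊕ 0 ⊕ 2 = 1.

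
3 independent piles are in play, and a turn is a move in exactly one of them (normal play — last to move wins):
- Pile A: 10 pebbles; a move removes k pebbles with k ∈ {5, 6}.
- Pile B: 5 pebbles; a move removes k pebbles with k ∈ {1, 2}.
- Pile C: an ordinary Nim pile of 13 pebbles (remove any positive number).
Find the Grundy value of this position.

13

For pile A, compute g(0), g(1), … with moves {5, 6}:
k:     0  1  2  3  4  5  6  7  8  9 10
g(k):  0  0  0  0  0  1  1  1  1  1  2
So g(10) = 2.
Grundy values for pile B (subtraction set {1, 2}):
g(0) = mex{} = 0
g(1) = mex{0} = 1
g(2) = mex{0,1} = 2
g(3) = mex{1,2} = 0
g(4) = mex{0,2} = 1
g(5) = mex{0,1} = 2
So g(5) = 2.
Pile C is a plain Nim pile of size 13, so its Grundy value is 13.
The value of a disjunctive sum is the nim-sum of the parts.
Combined value = 2 XOR 2 XOR 13 = 13.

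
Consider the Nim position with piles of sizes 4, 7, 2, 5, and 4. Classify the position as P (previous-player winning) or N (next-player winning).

Nim-sum: 4 ^ 7 ^ 2 ^ 5 ^ 4 = 0.
The nim-sum is 0, so this is a P-position: the player to move is in a losing position under optimal play.

P-position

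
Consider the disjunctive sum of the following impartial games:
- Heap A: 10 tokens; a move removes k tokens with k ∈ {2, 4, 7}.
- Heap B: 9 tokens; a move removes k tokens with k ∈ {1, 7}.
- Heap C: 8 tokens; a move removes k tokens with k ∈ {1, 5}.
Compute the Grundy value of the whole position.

Build the Grundy sequence for heap A with g(k) = mex{g(k−s) : s ∈ {2, 4, 7}, s ≤ k}:
k:     0  1  2  3  4  5  6  7  8  9 10
g(k):  0  0  1  1  2  2  0  3  1  0  2
So g(10) = 2.
For heap B, compute g(0), g(1), … with moves {1, 7}:
k:     0  1  2  3  4  5  6  7  8  9
g(k):  0  1  0  1  0  1  0  1  0  1
So g(9) = 1.
For heap C, compute g(0), g(1), … with moves {1, 5}:
g(0) = mex{} = 0
g(1) = mex{0} = 1
g(2) = mex{1} = 0
g(3) = mex{0} = 1
g(4) = mex{1} = 0
g(5) = mex{0} = 1
g(6) = mex{1} = 0
g(7) = mex{0} = 1
g(8) = mex{1} = 0
So g(8) = 0.
The value of a disjunctive sum is the nim-sum of the parts.
Combined value = 2 XOR 1 XOR 0 = 3.

3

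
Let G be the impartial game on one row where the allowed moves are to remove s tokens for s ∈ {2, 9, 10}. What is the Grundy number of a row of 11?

Build the Grundy sequence with g(k) = mex{g(k−s) : s ∈ {2, 9, 10}, s ≤ k}:
g(0) = mex{} = 0
g(1) = mex{} = 0
g(2) = mex{0} = 1
g(3) = mex{0} = 1
g(4) = mex{1} = 0
g(5) = mex{1} = 0
g(6) = mex{0} = 1
g(7) = mex{0} = 1
g(8) = mex{1} = 0
g(9) = mex{0,1} = 2
g(10) = mex{0} = 1
g(11) = mex{0,1,2} = 3
So g(11) = 3.

3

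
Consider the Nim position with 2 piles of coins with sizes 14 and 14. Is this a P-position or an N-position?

P-position

Compute the nim-sum pairwise:
14 ^ 14 = 0
The nim-sum is 0, so this is a P-position: the player to move is in a losing position under optimal play.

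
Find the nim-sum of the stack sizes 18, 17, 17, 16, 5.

7

In binary:
  10010  (18)
  10001  (17)
  10001  (17)
  10000  (16)
  00101  (5)
  -----
  00111  (7)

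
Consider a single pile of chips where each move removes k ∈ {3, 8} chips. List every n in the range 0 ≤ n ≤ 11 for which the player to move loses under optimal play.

Build the Grundy sequence with g(k) = mex{g(k−s) : s ∈ {3, 8}, s ≤ k}:
k:     0  1  2  3  4  5  6  7  8  9 10 11
g(k):  0  0  0  1  1  1  0  0  2  1  1  0
The P-positions (g = 0) in 0..11 are 0, 1, 2, 6, 7, 11.

0, 1, 2, 6, 7, 11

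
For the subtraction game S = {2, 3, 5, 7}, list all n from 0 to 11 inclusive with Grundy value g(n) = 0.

0, 1, 9, 10

Grundy values for subtraction set {2, 3, 5, 7}:
g(0) = mex{} = 0
g(1) = mex{} = 0
g(2) = mex{0} = 1
g(3) = mex{0} = 1
g(4) = mex{0,1} = 2
g(5) = mex{0,1} = 2
g(6) = mex{0,1,2} = 3
g(7) = mex{0,1,2} = 3
g(8) = mex{0,1,2,3} = 4
g(9) = mex{1,2,3} = 0
g(10) = mex{1,2,3,4} = 0
g(11) = mex{0,2,3,4} = 1
The P-positions (g = 0) in 0..11 are 0, 1, 9, 10.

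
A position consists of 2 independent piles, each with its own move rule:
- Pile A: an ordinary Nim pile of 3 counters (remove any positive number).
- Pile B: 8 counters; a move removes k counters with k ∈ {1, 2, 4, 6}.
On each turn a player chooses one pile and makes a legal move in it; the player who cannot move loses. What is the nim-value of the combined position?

3

Pile A is a plain Nim pile of size 3, so its Grundy value is 3.
Grundy values for pile B (subtraction set {1, 2, 4, 6}):
g(0) = mex{} = 0
g(1) = mex{0} = 1
g(2) = mex{0,1} = 2
g(3) = mex{1,2} = 0
g(4) = mex{0,2} = 1
g(5) = mex{0,1} = 2
g(6) = mex{0,1,2} = 3
g(7) = mex{0,1,2,3} = 4
g(8) = mex{1,2,3,4} = 0
So g(8) = 0.
By the Sprague-Grundy theorem, the Grundy value of a sum of independent games is the XOR of the component values.
Combined value = 3 ⊕ 0 = 3.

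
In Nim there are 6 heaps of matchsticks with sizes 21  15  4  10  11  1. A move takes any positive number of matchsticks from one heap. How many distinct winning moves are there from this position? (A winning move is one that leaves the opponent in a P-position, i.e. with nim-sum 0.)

Nim-sum: 21 XOR 15 XOR 4 XOR 10 XOR 11 XOR 1 = 30.
The overall nim-sum is X = 30. A heap of size p has a winning move iff p XOR X < p (reduce it to p XOR X).
  21: 21 XOR 30 = 11 < 21 — winning move (to 11).
  15: 15 XOR 30 = 17 ≥ 15 — no move.
  4: 4 XOR 30 = 26 ≥ 4 — no move.
  10: 10 XOR 30 = 20 ≥ 10 — no move.
  11: 11 XOR 30 = 21 ≥ 11 — no move.
  1: 1 XOR 30 = 31 ≥ 1 — no move.
That gives 1 winning move.

1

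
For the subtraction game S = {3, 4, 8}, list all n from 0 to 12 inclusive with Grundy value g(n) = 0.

0, 1, 2, 7, 12

Compute g(0), g(1), … for moves {3, 4, 8}:
k:     0  1  2  3  4  5  6  7  8  9 10 11 12
g(k):  0  0  0  1  1  1  2  0  2  3  1  3  0
The P-positions (g = 0) in 0..12 are 0, 1, 2, 7, 12.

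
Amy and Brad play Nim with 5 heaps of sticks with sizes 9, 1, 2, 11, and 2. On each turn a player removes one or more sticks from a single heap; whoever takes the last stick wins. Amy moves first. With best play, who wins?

Amy wins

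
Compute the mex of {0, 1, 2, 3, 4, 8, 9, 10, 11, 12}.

5

The values 0, 1, 2, 3, 4 are all present; 5 is the first non-negative integer missing from the set.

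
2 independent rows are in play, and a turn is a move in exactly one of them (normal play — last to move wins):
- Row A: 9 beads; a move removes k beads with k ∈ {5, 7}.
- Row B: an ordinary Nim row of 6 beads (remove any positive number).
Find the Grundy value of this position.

Grundy values for row A (subtraction set {5, 7}):
k:     0  1  2  3  4  5  6  7  8  9
g(k):  0  0  0  0  0  1  1  1  1  1
So g(9) = 1.
Row B is a plain Nim row of size 6, so its Grundy value is 6.
By the Sprague-Grundy theorem, the Grundy value of a sum of independent games is the XOR of the component values.
Combined value = 1 ⊕ 6 = 7.

7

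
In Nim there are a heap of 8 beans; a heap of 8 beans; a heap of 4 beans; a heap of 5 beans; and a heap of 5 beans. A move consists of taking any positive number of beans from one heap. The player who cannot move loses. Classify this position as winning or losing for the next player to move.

Winning position

Nim-sum: 8 ⊕ 8 ⊕ 4 ⊕ 5 ⊕ 5 = 4.
The nim-sum is 4 ≠ 0, so this is an N-position: the player to move can win.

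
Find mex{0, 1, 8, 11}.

2

The values 0, 1 are all present; 2 is the first non-negative integer missing from the set.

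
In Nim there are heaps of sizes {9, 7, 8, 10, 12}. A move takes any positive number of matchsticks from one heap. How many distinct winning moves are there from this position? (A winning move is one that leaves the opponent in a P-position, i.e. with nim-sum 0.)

0

Bitwise XOR of the heap sizes:
  1001  (9)
  0111  (7)
  1000  (8)
  1010  (10)
  1100  (12)
  ----
  0000  (0)
The nim-sum is already 0, so every move leaves a nonzero nim-sum — there are no winning moves.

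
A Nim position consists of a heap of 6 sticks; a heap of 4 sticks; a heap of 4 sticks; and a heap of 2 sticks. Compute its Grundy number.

4

Compute the nim-sum pairwise:
6 XOR 4 = 2
2 XOR 4 = 6
6 XOR 2 = 4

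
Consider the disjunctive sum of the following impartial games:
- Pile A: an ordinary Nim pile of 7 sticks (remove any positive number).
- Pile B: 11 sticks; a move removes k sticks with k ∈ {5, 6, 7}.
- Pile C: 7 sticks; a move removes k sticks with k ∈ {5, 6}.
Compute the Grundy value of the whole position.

Pile A is a plain Nim pile of size 7, so its Grundy value is 7.
For pile B, compute g(0), g(1), … with moves {5, 6, 7}:
k:     0  1  2  3  4  5  6  7  8  9 10 11
g(k):  0  0  0  0  0  1  1  1  1  1  2  2
So g(11) = 2.
Build the Grundy sequence for pile C with g(k) = mex{g(k−s) : s ∈ {5, 6}, s ≤ k}:
g(0) = mex{} = 0
g(1) = mex{} = 0
g(2) = mex{} = 0
g(3) = mex{} = 0
g(4) = mex{} = 0
g(5) = mex{0} = 1
g(6) = mex{0} = 1
g(7) = mex{0} = 1
So g(7) = 1.
By the Sprague-Grundy theorem, the Grundy value of a sum of independent games is the XOR of the component values.
Combined value = 7 XOR 2 XOR 1 = 4.

4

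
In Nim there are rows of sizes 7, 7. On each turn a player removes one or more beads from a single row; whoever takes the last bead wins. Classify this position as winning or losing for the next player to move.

Nim-sum: 7 ⊕ 7 = 0.
The nim-sum is 0, so this is a P-position: the player to move is in a losing position under optimal play.

Losing position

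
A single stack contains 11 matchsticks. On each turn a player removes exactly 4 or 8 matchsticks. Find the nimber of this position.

Compute g(0), g(1), … for moves {4, 8}:
k:     0  1  2  3  4  5  6  7  8  9 10 11
g(k):  0  0  0  0  1  1  1  1  2  2  2  2
So g(11) = 2.

2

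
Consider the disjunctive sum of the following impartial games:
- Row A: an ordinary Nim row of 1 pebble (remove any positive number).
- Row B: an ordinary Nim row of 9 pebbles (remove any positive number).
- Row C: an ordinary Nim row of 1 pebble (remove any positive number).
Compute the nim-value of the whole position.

9

Row A is a plain Nim row of size 1, so its Grundy value is 1.
Row B is a plain Nim row of size 9, so its Grundy value is 9.
Row C is a plain Nim row of size 1, so its Grundy value is 1.
By the Sprague-Grundy theorem, the Grundy value of a sum of independent games is the XOR of the component values.
Combined value = 1 ⊕ 9 ⊕ 1 = 9.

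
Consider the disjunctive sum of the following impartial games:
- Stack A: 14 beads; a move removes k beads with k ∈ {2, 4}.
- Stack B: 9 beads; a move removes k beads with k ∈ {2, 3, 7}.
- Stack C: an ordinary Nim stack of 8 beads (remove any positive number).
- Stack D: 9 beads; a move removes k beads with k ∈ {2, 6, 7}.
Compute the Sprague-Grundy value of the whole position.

11

For stack A, compute g(0), g(1), … with moves {2, 4}:
k:     0  1  2  3  4  5  6  7  8  9 10 11 12 13 14
g(k):  0  0  1  1  2  2  0  0  1  1  2  2  0  0  1
So g(14) = 1.
Build the Grundy sequence for stack B with g(k) = mex{g(k−s) : s ∈ {2, 3, 7}, s ≤ k}:
g(0) = mex{} = 0
g(1) = mex{} = 0
g(2) = mex{0} = 1
g(3) = mex{0} = 1
g(4) = mex{0,1} = 2
g(5) = mex{1} = 0
g(6) = mex{1,2} = 0
g(7) = mex{0,2} = 1
g(8) = mex{0} = 1
g(9) = mex{0,1} = 2
So g(9) = 2.
Stack C is a plain Nim stack of size 8, so its Grundy value is 8.
For stack D, compute g(0), g(1), … with moves {2, 6, 7}:
k:     0  1  2  3  4  5  6  7  8  9
g(k):  0  0  1  1  0  0  1  1  2  0
So g(9) = 0.
The value of a disjunctive sum is the nim-sum of the parts.
Combined value = 1 XOR 2 XOR 8 XOR 0 = 11.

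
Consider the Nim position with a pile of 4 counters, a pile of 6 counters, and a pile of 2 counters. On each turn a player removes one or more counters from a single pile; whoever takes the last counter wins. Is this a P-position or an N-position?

Compute the nim-sum pairwise:
4 ⊕ 6 = 2
2 ⊕ 2 = 0
The nim-sum is 0, so this is a P-position: the player to move is in a losing position under optimal play.

P-position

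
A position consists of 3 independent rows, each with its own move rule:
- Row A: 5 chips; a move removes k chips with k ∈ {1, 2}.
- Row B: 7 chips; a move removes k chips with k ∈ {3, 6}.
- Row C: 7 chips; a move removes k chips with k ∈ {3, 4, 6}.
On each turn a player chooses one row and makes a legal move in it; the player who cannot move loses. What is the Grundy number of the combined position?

2

Grundy values for row A (subtraction set {1, 2}):
k:     0  1  2  3  4  5
g(k):  0  1  2  0  1  2
So g(5) = 2.
Build the Grundy sequence for row B with g(k) = mex{g(k−s) : s ∈ {3, 6}, s ≤ k}:
k:     0  1  2  3  4  5  6  7
g(k):  0  0  0  1  1  1  2  2
So g(7) = 2.
Grundy values for row C (subtraction set {3, 4, 6}):
g(0) = mex{} = 0
g(1) = mex{} = 0
g(2) = mex{} = 0
g(3) = mex{0} = 1
g(4) = mex{0} = 1
g(5) = mex{0} = 1
g(6) = mex{0,1} = 2
g(7) = mex{0,1} = 2
So g(7) = 2.
By the Sprague-Grundy theorem, the Grundy value of a sum of independent games is the XOR of the component values.
Combined value = 2 ⊕ 2 ⊕ 2 = 2.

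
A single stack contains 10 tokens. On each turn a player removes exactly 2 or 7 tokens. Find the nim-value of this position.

0

Grundy values for subtraction set {2, 7}:
g(0) = mex{} = 0
g(1) = mex{} = 0
g(2) = mex{0} = 1
g(3) = mex{0} = 1
g(4) = mex{1} = 0
g(5) = mex{1} = 0
g(6) = mex{0} = 1
g(7) = mex{0} = 1
g(8) = mex{0,1} = 2
g(9) = mex{1} = 0
g(10) = mex{1,2} = 0
So g(10) = 0.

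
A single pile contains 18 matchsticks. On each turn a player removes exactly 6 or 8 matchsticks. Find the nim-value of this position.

0

Compute g(0), g(1), … for moves {6, 8}:
k:     0  1  2  3  4  5  6  7  8  9 10 11 12 13 14 15 16 17 18
g(k):  0  0  0  0  0  0  1  1  1  1  1  1  2  2  0  0  0  0  0
So g(18) = 0.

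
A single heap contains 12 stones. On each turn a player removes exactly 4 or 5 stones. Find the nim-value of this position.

0

Compute g(0), g(1), … for moves {4, 5}:
k:     0  1  2  3  4  5  6  7  8  9 10 11 12
g(k):  0  0  0  0  1  1  1  1  2  0  0  0  0
So g(12) = 0.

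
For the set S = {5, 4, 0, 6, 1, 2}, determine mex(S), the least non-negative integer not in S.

3

The values 0, 1, 2 are all present; 3 is the first non-negative integer missing from the set.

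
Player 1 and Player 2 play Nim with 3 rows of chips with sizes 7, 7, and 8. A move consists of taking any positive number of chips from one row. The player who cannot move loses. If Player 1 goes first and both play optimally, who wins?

Player 1 wins

Write each in binary and XOR column by column:
  0111  (7)
  0111  (7)
  1000  (8)
  ----
  1000  (8)
The nim-sum is 8 ≠ 0, so this is an N-position: the player to move can win; Player 1 has a winning move.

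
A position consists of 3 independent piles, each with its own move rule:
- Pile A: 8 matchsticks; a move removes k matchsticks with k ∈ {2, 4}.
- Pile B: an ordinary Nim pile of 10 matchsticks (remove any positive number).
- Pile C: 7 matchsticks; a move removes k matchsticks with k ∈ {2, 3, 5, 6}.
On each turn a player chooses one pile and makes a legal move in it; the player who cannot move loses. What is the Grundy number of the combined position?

8

Build the Grundy sequence for pile A with g(k) = mex{g(k−s) : s ∈ {2, 4}, s ≤ k}:
k:     0  1  2  3  4  5  6  7  8
g(k):  0  0  1  1  2  2  0  0  1
So g(8) = 1.
Pile B is a plain Nim pile of size 10, so its Grundy value is 10.
Grundy values for pile C (subtraction set {2, 3, 5, 6}):
g(0) = mex{} = 0
g(1) = mex{} = 0
g(2) = mex{0} = 1
g(3) = mex{0} = 1
g(4) = mex{0,1} = 2
g(5) = mex{0,1} = 2
g(6) = mex{0,1,2} = 3
g(7) = mex{0,1,2} = 3
So g(7) = 3.
By the Sprague-Grundy theorem, the Grundy value of a sum of independent games is the XOR of the component values.
Combined value = 1 ⊕ 10 ⊕ 3 = 8.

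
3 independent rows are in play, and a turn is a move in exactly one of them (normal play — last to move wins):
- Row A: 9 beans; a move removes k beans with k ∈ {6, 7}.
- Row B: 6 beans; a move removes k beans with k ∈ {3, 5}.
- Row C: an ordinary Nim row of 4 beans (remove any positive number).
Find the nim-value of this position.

7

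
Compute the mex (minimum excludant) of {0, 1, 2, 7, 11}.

The values 0, 1, 2 are all present; 3 is the first non-negative integer missing from the set.

3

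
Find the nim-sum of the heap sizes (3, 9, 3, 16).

25

Nim-sum: 3 XOR 9 XOR 3 XOR 16 = 25.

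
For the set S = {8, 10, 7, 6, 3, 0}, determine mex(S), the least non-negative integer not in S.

1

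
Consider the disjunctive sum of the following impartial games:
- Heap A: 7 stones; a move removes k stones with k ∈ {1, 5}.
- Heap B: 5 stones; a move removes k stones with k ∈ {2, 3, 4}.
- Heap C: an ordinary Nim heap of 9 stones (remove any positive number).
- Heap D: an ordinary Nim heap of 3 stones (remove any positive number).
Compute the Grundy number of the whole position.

9

For heap A, compute g(0), g(1), … with moves {1, 5}:
g(0) = mex{} = 0
g(1) = mex{0} = 1
g(2) = mex{1} = 0
g(3) = mex{0} = 1
g(4) = mex{1} = 0
g(5) = mex{0} = 1
g(6) = mex{1} = 0
g(7) = mex{0} = 1
So g(7) = 1.
Grundy values for heap B (subtraction set {2, 3, 4}):
k:     0  1  2  3  4  5
g(k):  0  0  1  1  2  2
So g(5) = 2.
Heap C is a plain Nim heap of size 9, so its Grundy value is 9.
Heap D is a plain Nim heap of size 3, so its Grundy value is 3.
The value of a disjunctive sum is the nim-sum of the parts.
Combined value = 1 ⊕ 2 ⊕ 9 ⊕ 3 = 9.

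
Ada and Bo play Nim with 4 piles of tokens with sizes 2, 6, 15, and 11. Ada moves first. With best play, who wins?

Bo wins

Nim-sum: 2 ^ 6 ^ 15 ^ 11 = 0.
The nim-sum is 0, so this is a P-position: the player to move is in a losing position under optimal play; Ada is about to move from it and so loses — Bo wins.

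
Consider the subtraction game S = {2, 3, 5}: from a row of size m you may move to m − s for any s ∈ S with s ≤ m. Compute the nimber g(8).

Build the Grundy sequence with g(k) = mex{g(k−s) : s ∈ {2, 3, 5}, s ≤ k}:
k:     0  1  2  3  4  5  6  7  8
g(k):  0  0  1  1  2  2  3  0  0
So g(8) = 0.

0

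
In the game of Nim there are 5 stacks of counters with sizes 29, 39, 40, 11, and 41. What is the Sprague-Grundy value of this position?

48

Bitwise XOR of the heap sizes:
  011101  (29)
  100111  (39)
  101000  (40)
  001011  (11)
  101001  (41)
  ------
  110000  (48)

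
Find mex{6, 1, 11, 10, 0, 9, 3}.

2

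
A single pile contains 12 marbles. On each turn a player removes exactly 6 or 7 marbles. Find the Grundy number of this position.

2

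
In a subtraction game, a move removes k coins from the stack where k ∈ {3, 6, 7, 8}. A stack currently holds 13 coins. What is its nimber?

Compute g(0), g(1), … for moves {3, 6, 7, 8}:
k:     0  1  2  3  4  5  6  7  8  9 10 11 12 13
g(k):  0  0  0  1  1  1  2  2  2  3  3  0  0  0
So g(13) = 0.

0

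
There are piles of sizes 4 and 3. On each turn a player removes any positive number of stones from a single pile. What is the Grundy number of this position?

7

Compute the nim-sum pairwise:
4 XOR 3 = 7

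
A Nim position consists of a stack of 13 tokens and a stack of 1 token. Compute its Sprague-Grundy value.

Nim-sum: 13 ^ 1 = 12.

12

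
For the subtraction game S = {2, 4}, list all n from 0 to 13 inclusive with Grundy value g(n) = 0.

0, 1, 6, 7, 12, 13

Build the Grundy sequence with g(k) = mex{g(k−s) : s ∈ {2, 4}, s ≤ k}:
g(0) = mex{} = 0
g(1) = mex{} = 0
g(2) = mex{0} = 1
g(3) = mex{0} = 1
g(4) = mex{0,1} = 2
g(5) = mex{0,1} = 2
g(6) = mex{1,2} = 0
g(7) = mex{1,2} = 0
g(8) = mex{0,2} = 1
g(9) = mex{0,2} = 1
g(10) = mex{0,1} = 2
g(11) = mex{0,1} = 2
g(12) = mex{1,2} = 0
g(13) = mex{1,2} = 0
The P-positions (g = 0) in 0..13 are 0, 1, 6, 7, 12, 13.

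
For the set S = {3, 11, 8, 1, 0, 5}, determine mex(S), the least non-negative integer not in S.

The values 0, 1 are all present; 2 is the first non-negative integer missing from the set.

2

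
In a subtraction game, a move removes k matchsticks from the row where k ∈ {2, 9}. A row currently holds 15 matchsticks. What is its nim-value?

0

Build the Grundy sequence with g(k) = mex{g(k−s) : s ∈ {2, 9}, s ≤ k}:
k:     0  1  2  3  4  5  6  7  8  9 10 11 12 13 14 15
g(k):  0  0  1  1  0  0  1  1  0  2  1  0  0  1  1  0
So g(15) = 0.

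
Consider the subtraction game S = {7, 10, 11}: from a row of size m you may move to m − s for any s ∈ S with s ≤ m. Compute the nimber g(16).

Compute g(0), g(1), … for moves {7, 10, 11}:
k:     0  1  2  3  4  5  6  7  8  9 10 11 12 13 14 15 16
g(k):  0  0  0  0  0  0  0  1  1  1  1  1  1  1  2  2  2
So g(16) = 2.

2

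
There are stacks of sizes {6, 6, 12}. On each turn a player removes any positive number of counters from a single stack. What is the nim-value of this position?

Compute the nim-sum pairwise:
6 ⊕ 6 = 0
0 ⊕ 12 = 12

12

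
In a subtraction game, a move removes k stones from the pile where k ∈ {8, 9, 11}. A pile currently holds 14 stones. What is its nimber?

Grundy values for subtraction set {8, 9, 11}:
g(0) = mex{} = 0
g(1) = mex{} = 0
g(2) = mex{} = 0
g(3) = mex{} = 0
g(4) = mex{} = 0
g(5) = mex{} = 0
g(6) = mex{} = 0
g(7) = mex{} = 0
g(8) = mex{0} = 1
g(9) = mex{0} = 1
g(10) = mex{0} = 1
g(11) = mex{0} = 1
g(12) = mex{0} = 1
g(13) = mex{0} = 1
g(14) = mex{0} = 1
So g(14) = 1.

1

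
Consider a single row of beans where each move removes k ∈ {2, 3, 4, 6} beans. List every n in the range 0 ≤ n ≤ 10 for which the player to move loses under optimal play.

0, 1, 8, 9

Compute g(0), g(1), … for moves {2, 3, 4, 6}:
g(0) = mex{} = 0
g(1) = mex{} = 0
g(2) = mex{0} = 1
g(3) = mex{0} = 1
g(4) = mex{0,1} = 2
g(5) = mex{0,1} = 2
g(6) = mex{0,1,2} = 3
g(7) = mex{0,1,2} = 3
g(8) = mex{1,2,3} = 0
g(9) = mex{1,2,3} = 0
g(10) = mex{0,2,3} = 1
The P-positions (g = 0) in 0..10 are 0, 1, 8, 9.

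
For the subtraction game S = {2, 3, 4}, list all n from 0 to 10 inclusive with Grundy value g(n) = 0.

Build the Grundy sequence with g(k) = mex{g(k−s) : s ∈ {2, 3, 4}, s ≤ k}:
g(0) = mex{} = 0
g(1) = mex{} = 0
g(2) = mex{0} = 1
g(3) = mex{0} = 1
g(4) = mex{0,1} = 2
g(5) = mex{0,1} = 2
g(6) = mex{1,2} = 0
g(7) = mex{1,2} = 0
g(8) = mex{0,2} = 1
g(9) = mex{0,2} = 1
g(10) = mex{0,1} = 2
The P-positions (g = 0) in 0..10 are 0, 1, 6, 7.

0, 1, 6, 7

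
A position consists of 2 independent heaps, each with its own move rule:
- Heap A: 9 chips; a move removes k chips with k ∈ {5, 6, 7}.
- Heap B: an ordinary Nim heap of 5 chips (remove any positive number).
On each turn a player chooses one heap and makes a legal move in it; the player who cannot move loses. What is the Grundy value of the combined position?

4

Build the Grundy sequence for heap A with g(k) = mex{g(k−s) : s ∈ {5, 6, 7}, s ≤ k}:
g(0) = mex{} = 0
g(1) = mex{} = 0
g(2) = mex{} = 0
g(3) = mex{} = 0
g(4) = mex{} = 0
g(5) = mex{0} = 1
g(6) = mex{0} = 1
g(7) = mex{0} = 1
g(8) = mex{0} = 1
g(9) = mex{0} = 1
So g(9) = 1.
Heap B is a plain Nim heap of size 5, so its Grundy value is 5.
The value of a disjunctive sum is the nim-sum of the parts.
Combined value = 1 ⊕ 5 = 4.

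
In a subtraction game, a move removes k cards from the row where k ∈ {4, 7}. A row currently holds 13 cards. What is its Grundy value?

0

Grundy values for subtraction set {4, 7}:
k:     0  1  2  3  4  5  6  7  8  9 10 11 12 13
g(k):  0  0  0  0  1  1  1  1  2  2  2  0  0  0
So g(13) = 0.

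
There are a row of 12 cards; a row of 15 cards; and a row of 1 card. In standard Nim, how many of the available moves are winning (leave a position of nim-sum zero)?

Compute the nim-sum pairwise:
12 XOR 15 = 3
3 XOR 1 = 2
The overall nim-sum is X = 2. A row of size p has a winning move iff p XOR X < p (reduce it to p XOR X).
  12: 12 XOR 2 = 14 ≥ 12 — no move.
  15: 15 XOR 2 = 13 < 15 — winning move (to 13).
  1: 1 XOR 2 = 3 ≥ 1 — no move.
That gives 1 winning move.

1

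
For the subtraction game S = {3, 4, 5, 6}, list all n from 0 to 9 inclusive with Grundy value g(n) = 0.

0, 1, 2, 9

Compute g(0), g(1), … for moves {3, 4, 5, 6}:
g(0) = mex{} = 0
g(1) = mex{} = 0
g(2) = mex{} = 0
g(3) = mex{0} = 1
g(4) = mex{0} = 1
g(5) = mex{0} = 1
g(6) = mex{0,1} = 2
g(7) = mex{0,1} = 2
g(8) = mex{0,1} = 2
g(9) = mex{1,2} = 0
The P-positions (g = 0) in 0..9 are 0, 1, 2, 9.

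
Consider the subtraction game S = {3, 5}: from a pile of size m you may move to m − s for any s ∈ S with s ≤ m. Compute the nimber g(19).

1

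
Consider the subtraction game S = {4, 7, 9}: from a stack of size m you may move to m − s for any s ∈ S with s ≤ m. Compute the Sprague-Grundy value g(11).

2

Build the Grundy sequence with g(k) = mex{g(k−s) : s ∈ {4, 7, 9}, s ≤ k}:
k:     0  1  2  3  4  5  6  7  8  9 10 11
g(k):  0  0  0  0  1  1  1  1  2  2  2  2
So g(11) = 2.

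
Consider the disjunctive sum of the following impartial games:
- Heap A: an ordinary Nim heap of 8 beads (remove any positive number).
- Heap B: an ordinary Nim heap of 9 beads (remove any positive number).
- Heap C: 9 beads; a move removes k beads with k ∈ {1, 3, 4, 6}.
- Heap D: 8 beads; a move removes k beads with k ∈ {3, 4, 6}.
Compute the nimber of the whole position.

Heap A is a plain Nim heap of size 8, so its Grundy value is 8.
Heap B is a plain Nim heap of size 9, so its Grundy value is 9.
Grundy values for heap C (subtraction set {1, 3, 4, 6}):
k:     0  1  2  3  4  5  6  7  8  9
g(k):  0  1  0  1  2  3  2  0  1  0
So g(9) = 0.
Grundy values for heap D (subtraction set {3, 4, 6}):
g(0) = mex{} = 0
g(1) = mex{} = 0
g(2) = mex{} = 0
g(3) = mex{0} = 1
g(4) = mex{0} = 1
g(5) = mex{0} = 1
g(6) = mex{0,1} = 2
g(7) = mex{0,1} = 2
g(8) = mex{0,1} = 2
So g(8) = 2.
The value of a disjunctive sum is the nim-sum of the parts.
Combined value = 8 XOR 9 XOR 0 XOR 2 = 3.

3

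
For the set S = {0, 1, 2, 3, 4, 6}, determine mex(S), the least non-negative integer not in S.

5

The values 0, 1, 2, 3, 4 are all present; 5 is the first non-negative integer missing from the set.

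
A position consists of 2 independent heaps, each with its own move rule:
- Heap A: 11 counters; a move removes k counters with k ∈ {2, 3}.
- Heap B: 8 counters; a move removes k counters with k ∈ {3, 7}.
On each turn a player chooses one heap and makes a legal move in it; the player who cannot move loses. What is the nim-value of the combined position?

2

Build the Grundy sequence for heap A with g(k) = mex{g(k−s) : s ∈ {2, 3}, s ≤ k}:
g(0) = mex{} = 0
g(1) = mex{} = 0
g(2) = mex{0} = 1
g(3) = mex{0} = 1
g(4) = mex{0,1} = 2
g(5) = mex{1} = 0
g(6) = mex{1,2} = 0
g(7) = mex{0,2} = 1
g(8) = mex{0} = 1
g(9) = mex{0,1} = 2
g(10) = mex{1} = 0
g(11) = mex{1,2} = 0
So g(11) = 0.
Build the Grundy sequence for heap B with g(k) = mex{g(k−s) : s ∈ {3, 7}, s ≤ k}:
g(0) = mex{} = 0
g(1) = mex{} = 0
g(2) = mex{} = 0
g(3) = mex{0} = 1
g(4) = mex{0} = 1
g(5) = mex{0} = 1
g(6) = mex{1} = 0
g(7) = mex{0,1} = 2
g(8) = mex{0,1} = 2
So g(8) = 2.
By the Sprague-Grundy theorem, the Grundy value of a sum of independent games is the XOR of the component values.
Combined value = 0 ⊕ 2 = 2.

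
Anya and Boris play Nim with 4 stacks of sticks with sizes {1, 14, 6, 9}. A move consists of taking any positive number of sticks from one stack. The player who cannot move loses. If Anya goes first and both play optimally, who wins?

Boris wins

Compute the nim-sum pairwise:
1 ⊕ 14 = 15
15 ⊕ 6 = 9
9 ⊕ 9 = 0
The nim-sum is 0, so this is a P-position: the player to move is in a losing position under optimal play; Anya is about to move from it and so loses — Boris wins.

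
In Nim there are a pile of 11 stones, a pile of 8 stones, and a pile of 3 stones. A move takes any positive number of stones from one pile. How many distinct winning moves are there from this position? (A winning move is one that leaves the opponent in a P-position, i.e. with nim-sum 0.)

0

Compute the nim-sum pairwise:
11 ^ 8 = 3
3 ^ 3 = 0
The nim-sum is already 0, so every move leaves a nonzero nim-sum — there are no winning moves.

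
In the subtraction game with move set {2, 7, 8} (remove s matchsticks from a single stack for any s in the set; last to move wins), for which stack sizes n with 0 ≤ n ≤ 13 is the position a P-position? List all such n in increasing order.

0, 1, 4, 5, 10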